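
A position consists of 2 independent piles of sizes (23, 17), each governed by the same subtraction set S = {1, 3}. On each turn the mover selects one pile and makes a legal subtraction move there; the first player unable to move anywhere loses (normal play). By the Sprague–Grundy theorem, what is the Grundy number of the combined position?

All piles use S = {1, 3}:
n :  0  1  2  3  4  5  6  7  8  9 10 11 12 13 14 15 16 17 18 19 20 21 22 23
G :  0  1  0  1  0  1  0  1  0  1  0  1  0  1  0  1  0  1  0  1  0  1  0  1
Pile A: G(23) = 1.
Pile B: G(17) = 1.
Combined Grundy value = 1 ⊕ 1 = 0.

0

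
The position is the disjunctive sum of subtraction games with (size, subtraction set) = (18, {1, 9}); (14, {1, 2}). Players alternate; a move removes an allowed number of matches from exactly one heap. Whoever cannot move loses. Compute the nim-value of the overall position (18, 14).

2

Heap A, S = {1, 9}:
G(0) = 0
G(1) = mex{0} = 1
G(2) = mex{1} = 0
G(3) = mex{0} = 1
G(4) = mex{1} = 0
G(5) = mex{0} = 1
G(6) = mex{1} = 0
G(7) = mex{0} = 1
G(8) = mex{1} = 0
G(9) = mex{0,0} = 1
G(10) = mex{1,1} = 0
G(11) = mex{0,0} = 1
G(12) = mex{1,1} = 0
G(13) = mex{0,0} = 1
G(14) = mex{1,1} = 0
G(15) = mex{0,0} = 1
G(16) = mex{1,1} = 0
G(17) = mex{0,0} = 1
G(18) = mex{1,1} = 0
G_A(18) = 0.
Heap B, S = {1, 2}:
n :  0  1  2  3  4  5  6  7  8  9 10 11 12 13 14
G :  0  1  2  0  1  2  0  1  2  0  1  2  0  1  2
G_B(14) = 2.
Combined Grundy value = 0 ⊕ 2 = 2.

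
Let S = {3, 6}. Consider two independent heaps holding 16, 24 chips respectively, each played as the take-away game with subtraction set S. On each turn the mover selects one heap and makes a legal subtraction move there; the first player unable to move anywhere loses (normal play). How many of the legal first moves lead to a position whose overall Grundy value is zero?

All heaps use S = {3, 6}:
G(0) = 0
G(1) = mex{} = 0
G(2) = mex{} = 0
G(3) = mex{0} = 1
G(4) = mex{0} = 1
G(5) = mex{0} = 1
G(6) = mex{1,0} = 2
G(7) = mex{1,0} = 2
G(8) = mex{1,0} = 2
G(9) = mex{2,1} = 0
G(10) = mex{2,1} = 0
G(11) = mex{2,1} = 0
G(12) = mex{0,2} = 1
G(13) = mex{0,2} = 1
G(14) = mex{0,2} = 1
G(15) = mex{1,0} = 2
G(16) = mex{1,0} = 2
G(17) = mex{1,0} = 2
G(18) = mex{2,1} = 0
G(19) = mex{2,1} = 0
G(20) = mex{2,1} = 0
G(21) = mex{0,2} = 1
G(22) = mex{0,2} = 1
G(23) = mex{0,2} = 1
G(24) = mex{1,0} = 2
Heap A: G(16) = 2.
Heap B: G(24) = 2.
Combined Grundy value = 2 ⊕ 2 = 0.
A winning move leaves total XOR = 0, i.e. changes one component's Grundy value g to g ⊕ X where X is the current total.
Heap A: target g' = 2⊕0 = 2, but every legal move changes the Grundy value (mex property), so 0 moves.
Heap B: target g' = 2⊕0 = 2, but every legal move changes the Grundy value (mex property), so 0 moves.

0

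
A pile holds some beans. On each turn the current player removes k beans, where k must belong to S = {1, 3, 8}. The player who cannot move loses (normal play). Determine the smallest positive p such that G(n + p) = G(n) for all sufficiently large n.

11

n :  0  1  2  3  4  5  6  7  8  9 10 11 12 13 14 15 16 17 18 19 20 21 22 23
G :  0  1  0  1  0  1  0  1  2  3  2  0  1  0  1  0  1  0  1  2  3  2  0  1
G(n+11) = G(n) holds for n = 0,…,7 (a full window of length max(S) = 8), so the sequence is purely periodic with period 11.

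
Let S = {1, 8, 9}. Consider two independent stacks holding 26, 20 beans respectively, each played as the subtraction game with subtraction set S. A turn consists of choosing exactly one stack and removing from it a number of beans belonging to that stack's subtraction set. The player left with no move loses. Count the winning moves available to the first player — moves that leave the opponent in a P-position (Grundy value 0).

All stacks use S = {1, 8, 9}:
n :  0  1  2  3  4  5  6  7  8  9 10 11 12 13 14 15 16 17 18 19 20 21 22 23 24 25 26
G :  0  1  0  1  0  1  0  1  2  3  2  3  2  3  2  3  0  1  0  1  0  1  0  1  2  3  2
Stack A: G(26) = 2.
Stack B: G(20) = 0.
Combined Grundy value = 2 ⊕ 0 = 2.
A winning move leaves total XOR = 0, i.e. changes one component's Grundy value g to g ⊕ X where X is the current total.
Stack A: need g' = 2⊕2 = 0. Options: 26−1→G=3, 26−8→G=0, 26−9→G=1. Hits: 1.
Stack B: need g' = 0⊕2 = 2. Options: 20−1→G=1, 20−8→G=2, 20−9→G=3. Hits: 1.

2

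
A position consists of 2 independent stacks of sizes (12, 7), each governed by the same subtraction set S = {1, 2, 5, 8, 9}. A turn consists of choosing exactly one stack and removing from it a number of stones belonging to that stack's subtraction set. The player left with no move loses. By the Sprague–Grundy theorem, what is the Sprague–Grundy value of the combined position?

All stacks use S = {1, 2, 5, 8, 9}:
G(0) = 0
G(1) = mex{0} = 1
G(2) = mex{1,0} = 2
G(3) = mex{2,1} = 0
G(4) = mex{0,2} = 1
G(5) = mex{1,0,0} = 2
G(6) = mex{2,1,1} = 0
G(7) = mex{0,2,2} = 1
G(8) = mex{1,0,0,0} = 2
G(9) = mex{2,1,1,1,0} = 3
G(10) = mex{3,2,2,2,1} = 0
G(11) = mex{0,3,0,0,2} = 1
G(12) = mex{1,0,1,1,0} = 2
Stack A: G(12) = 2.
Stack B: G(7) = 1.
Combined Grundy value = 2 ⊕ 1 = 3.

3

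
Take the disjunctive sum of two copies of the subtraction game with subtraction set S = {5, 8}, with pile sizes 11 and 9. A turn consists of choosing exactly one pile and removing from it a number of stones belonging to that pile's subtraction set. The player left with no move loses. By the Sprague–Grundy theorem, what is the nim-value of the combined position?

All piles use S = {5, 8}:
n :  0  1  2  3  4  5  6  7  8  9 10 11
G :  0  0  0  0  0  1  1  1  1  1  2  2
Pile A: G(11) = 2.
Pile B: G(9) = 1.
Combined Grundy value = 2 ⊕ 1 = 3.

3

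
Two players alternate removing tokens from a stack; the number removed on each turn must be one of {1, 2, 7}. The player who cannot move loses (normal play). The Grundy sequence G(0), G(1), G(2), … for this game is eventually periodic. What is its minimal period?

3

G(0) = 0
G(1) = mex{0} = 1
G(2) = mex{1,0} = 2
G(3) = mex{2,1} = 0
G(4) = mex{0,2} = 1
G(5) = mex{1,0} = 2
G(6) = mex{2,1} = 0
G(7) = mex{0,2,0} = 1
G(8) = mex{1,0,1} = 2
G(9) = mex{2,1,2} = 0
G(10) = mex{0,2,0} = 1
G(11) = mex{1,0,1} = 2
G(12) = mex{2,1,2} = 0
G(13) = mex{0,2,0} = 1
G(14) = mex{1,0,1} = 2
G(n+3) = G(n) holds for n = 0,…,6 (a full window of length max(S) = 7), so the sequence is purely periodic with period 3.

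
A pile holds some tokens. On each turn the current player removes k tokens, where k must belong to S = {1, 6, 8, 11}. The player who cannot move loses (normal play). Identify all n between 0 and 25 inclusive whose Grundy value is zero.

G(0) = 0
G(1) = mex{0} = 1
G(2) = mex{1} = 0
G(3) = mex{0} = 1
G(4) = mex{1} = 0
G(5) = mex{0} = 1
G(6) = mex{1,0} = 2
G(7) = mex{2,1} = 0
G(8) = mex{0,0,0} = 1
G(9) = mex{1,1,1} = 0
G(10) = mex{0,0,0} = 1
G(11) = mex{1,1,1,0} = 2
G(12) = mex{2,2,0,1} = 3
G(13) = mex{3,0,1,0} = 2
G(14) = mex{2,1,2,1} = 0
G(15) = mex{0,0,0,0} = 1
G(16) = mex{1,1,1,1} = 0
G(17) = mex{0,2,0,2} = 1
G(18) = mex{1,3,1,0} = 2
G(19) = mex{2,2,2,1} = 0
G(20) = mex{0,0,3,0} = 1
G(21) = mex{1,1,2,1} = 0
G(22) = mex{0,0,0,2} = 1
G(23) = mex{1,1,1,3} = 0
G(24) = mex{0,2,0,2} = 1
G(25) = mex{1,0,1,0} = 2
P-positions are exactly the n with G(n) = 0.

0, 2, 4, 7, 9, 14, 16, 19, 21, 23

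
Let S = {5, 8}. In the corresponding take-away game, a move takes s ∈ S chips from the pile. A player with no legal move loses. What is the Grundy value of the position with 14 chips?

0

n :  0  1  2  3  4  5  6  7  8  9 10 11 12 13 14
G :  0  0  0  0  0  1  1  1  1  1  2  2  2  0  0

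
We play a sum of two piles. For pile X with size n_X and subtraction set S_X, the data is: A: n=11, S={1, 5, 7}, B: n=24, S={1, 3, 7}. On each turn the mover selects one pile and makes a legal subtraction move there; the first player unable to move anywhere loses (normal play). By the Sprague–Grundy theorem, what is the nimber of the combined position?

1

Pile A, S = {1, 5, 7}:
G(0) = 0
G(1) = mex{0} = 1
G(2) = mex{1} = 0
G(3) = mex{0} = 1
G(4) = mex{1} = 0
G(5) = mex{0,0} = 1
G(6) = mex{1,1} = 0
G(7) = mex{0,0,0} = 1
G(8) = mex{1,1,1} = 0
G(9) = mex{0,0,0} = 1
G(10) = mex{1,1,1} = 0
G(11) = mex{0,0,0} = 1
G_A(11) = 1.
Pile B, S = {1, 3, 7}:
n :  0  1  2  3  4  5  6  7  8  9 10 11 12 13 14 15 16 17 18 19 20 21 22 23 24
G :  0  1  0  1  0  1  0  1  0  1  0  1  0  1  0  1  0  1  0  1  0  1  0  1  0
G_B(24) = 0.
Combined Grundy value = 1 ⊕ 0 = 1.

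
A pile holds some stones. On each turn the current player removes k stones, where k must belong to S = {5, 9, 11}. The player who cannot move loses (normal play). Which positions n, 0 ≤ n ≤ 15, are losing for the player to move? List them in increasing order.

n :  0  1  2  3  4  5  6  7  8  9 10 11 12 13 14 15
G :  0  0  0  0  0  1  1  1  1  1  2  2  2  2  2  3
P-positions are exactly the n with G(n) = 0.

0, 1, 2, 3, 4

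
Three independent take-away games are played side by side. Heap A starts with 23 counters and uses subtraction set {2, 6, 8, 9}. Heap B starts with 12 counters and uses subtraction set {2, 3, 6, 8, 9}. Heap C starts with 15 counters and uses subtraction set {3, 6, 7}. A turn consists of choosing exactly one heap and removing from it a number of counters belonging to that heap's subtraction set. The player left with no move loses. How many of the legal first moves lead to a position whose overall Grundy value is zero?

5

Heap A, S = {2, 6, 8, 9}:
n :  0  1  2  3  4  5  6  7  8  9 10 11 12 13 14 15 16 17 18 19 20 21 22 23
G :  0  0  1  1  0  0  1  1  2  2  3  3  2  2  3  0  0  1  1  0  0  1  1  2
G_A(23) = 2.
Heap B, S = {2, 3, 6, 8, 9}:
n :  0  1  2  3  4  5  6  7  8  9 10 11 12
G :  0  0  1  1  2  0  3  1  2  2  3  3  0
G_B(12) = 0.
Heap C, S = {3, 6, 7}:
n :  0  1  2  3  4  5  6  7  8  9 10 11 12 13 14 15
G :  0  0  0  1  1  1  2  2  2  3  0  0  0  1  1  1
G_C(15) = 1.
Combined Grundy value = 2 ⊕ 0 ⊕ 1 = 3.
A winning move leaves total XOR = 0, i.e. changes one component's Grundy value g to g ⊕ X where X is the current total.
Heap A: need g' = 2⊕3 = 1. Options: 23−2→G=1, 23−6→G=1, 23−8→G=0, 23−9→G=3. Hits: 2.
Heap B: need g' = 0⊕3 = 3. Options: 12−2→G=3, 12−3→G=2, 12−6→G=3, 12−8→G=2, 12−9→G=1. Hits: 2.
Heap C: need g' = 1⊕3 = 2. Options: 15−3→G=0, 15−6→G=3, 15−7→G=2. Hits: 1.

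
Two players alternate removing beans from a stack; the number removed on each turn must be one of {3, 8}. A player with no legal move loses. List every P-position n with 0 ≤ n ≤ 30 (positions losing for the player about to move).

0, 1, 2, 6, 7, 11, 12, 13, 17, 18, 22, 23, 24, 28, 29

n :  0  1  2  3  4  5  6  7  8  9 10 11 12 13 14 15 16 17 18 19 20 21 22 23 24 25 26 27 28 29 30
G :  0  0  0  1  1  1  0  0  2  1  1  0  0  0  1  1  1  0  0  2  1  1  0  0  0  1  1  1  0  0  2
P-positions are exactly the n with G(n) = 0.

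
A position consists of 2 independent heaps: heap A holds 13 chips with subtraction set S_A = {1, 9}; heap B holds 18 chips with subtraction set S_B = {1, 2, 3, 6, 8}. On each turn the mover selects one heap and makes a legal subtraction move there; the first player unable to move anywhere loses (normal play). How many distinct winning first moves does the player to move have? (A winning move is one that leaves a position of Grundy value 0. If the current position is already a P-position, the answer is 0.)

3

Heap A, S = {1, 9}:
G(0) = 0
G(1) = mex{0} = 1
G(2) = mex{1} = 0
G(3) = mex{0} = 1
G(4) = mex{1} = 0
G(5) = mex{0} = 1
G(6) = mex{1} = 0
G(7) = mex{0} = 1
G(8) = mex{1} = 0
G(9) = mex{0,0} = 1
G(10) = mex{1,1} = 0
G(11) = mex{0,0} = 1
G(12) = mex{1,1} = 0
G(13) = mex{0,0} = 1
G_A(13) = 1.
Heap B, S = {1, 2, 3, 6, 8}:
n :  0  1  2  3  4  5  6  7  8  9 10 11 12 13 14 15 16 17 18
G :  0  1  2  3  0  1  2  3  4  0  1  2  3  0  1  2  3  4  0
G_B(18) = 0.
Combined Grundy value = 1 ⊕ 0 = 1.
A winning move leaves total XOR = 0, i.e. changes one component's Grundy value g to g ⊕ X where X is the current total.
Heap A: need g' = 1⊕1 = 0. Options: 13−1→G=0, 13−9→G=0. Hits: 2.
Heap B: need g' = 0⊕1 = 1. Options: 18−1→G=4, 18−2→G=3, 18−3→G=2, 18−6→G=3, 18−8→G=1. Hits: 1.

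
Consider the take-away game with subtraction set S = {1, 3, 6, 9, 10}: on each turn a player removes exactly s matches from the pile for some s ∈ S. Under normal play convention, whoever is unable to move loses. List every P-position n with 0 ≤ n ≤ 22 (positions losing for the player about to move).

n :  0  1  2  3  4  5  6  7  8  9 10 11 12 13 14 15 16 17 18 19 20 21 22
G :  0  1  0  1  0  1  2  3  2  3  2  3  4  5  4  0  1  0  1  0  1  2  3
P-positions are exactly the n with G(n) = 0.

0, 2, 4, 15, 17, 19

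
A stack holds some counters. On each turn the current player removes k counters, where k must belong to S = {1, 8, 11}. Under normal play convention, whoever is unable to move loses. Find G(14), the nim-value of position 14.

3

n :  0  1  2  3  4  5  6  7  8  9 10 11 12 13 14
G :  0  1  0  1  0  1  0  1  2  0  1  2  3  2  3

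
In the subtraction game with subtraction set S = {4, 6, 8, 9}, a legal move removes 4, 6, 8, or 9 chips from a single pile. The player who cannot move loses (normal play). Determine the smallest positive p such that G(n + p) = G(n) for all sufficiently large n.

n :  0  1  2  3  4  5  6  7  8  9 10 11 12 13 14 15 16 17 18 19 20 21 22 23 24 25 26 27
G :  0  0  0  0  1  1  1  1  2  2  2  2  3  0  0  0  0  1  1  1  1  2  2  2  2  3  0  0
G(n+13) = G(n) holds for n = 0,…,8 (a full window of length max(S) = 9), so the sequence is purely periodic with period 13.

13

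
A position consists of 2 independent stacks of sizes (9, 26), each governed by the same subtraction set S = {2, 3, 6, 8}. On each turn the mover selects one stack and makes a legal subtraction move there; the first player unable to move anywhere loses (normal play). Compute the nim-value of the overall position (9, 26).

All stacks use S = {2, 3, 6, 8}:
G(0) = 0
G(1) = mex{} = 0
G(2) = mex{0} = 1
G(3) = mex{0,0} = 1
G(4) = mex{1,0} = 2
G(5) = mex{1,1} = 0
G(6) = mex{2,1,0} = 3
G(7) = mex{0,2,0} = 1
G(8) = mex{3,0,1,0} = 2
G(9) = mex{1,3,1,0} = 2
G(10) = mex{2,1,2,1} = 0
G(11) = mex{2,2,0,1} = 3
G(12) = mex{0,2,3,2} = 1
G(13) = mex{3,0,1,0} = 2
G(14) = mex{1,3,2,3} = 0
G(15) = mex{2,1,2,1} = 0
G(16) = mex{0,2,0,2} = 1
G(17) = mex{0,0,3,2} = 1
G(18) = mex{1,0,1,0} = 2
G(19) = mex{1,1,2,3} = 0
G(20) = mex{2,1,0,1} = 3
G(21) = mex{0,2,0,2} = 1
G(22) = mex{3,0,1,0} = 2
G(23) = mex{1,3,1,0} = 2
G(24) = mex{2,1,2,1} = 0
G(25) = mex{2,2,0,1} = 3
G(26) = mex{0,2,3,2} = 1
Stack A: G(9) = 2.
Stack B: G(26) = 1.
Combined Grundy value = 2 ⊕ 1 = 3.

3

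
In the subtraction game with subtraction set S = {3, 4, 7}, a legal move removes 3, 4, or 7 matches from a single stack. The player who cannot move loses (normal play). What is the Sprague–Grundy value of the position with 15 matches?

n :  0  1  2  3  4  5  6  7  8  9 10 11 12 13 14 15
G :  0  0  0  1  1  1  2  2  2  3  0  0  0  1  1  1

1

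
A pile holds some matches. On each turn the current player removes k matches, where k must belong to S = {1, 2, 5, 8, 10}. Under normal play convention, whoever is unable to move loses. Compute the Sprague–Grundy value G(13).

G(0) = 0
G(1) = mex{0} = 1
G(2) = mex{1,0} = 2
G(3) = mex{2,1} = 0
G(4) = mex{0,2} = 1
G(5) = mex{1,0,0} = 2
G(6) = mex{2,1,1} = 0
G(7) = mex{0,2,2} = 1
G(8) = mex{1,0,0,0} = 2
G(9) = mex{2,1,1,1} = 0
G(10) = mex{0,2,2,2,0} = 1
G(11) = mex{1,0,0,0,1} = 2
G(12) = mex{2,1,1,1,2} = 0
G(13) = mex{0,2,2,2,0} = 1

1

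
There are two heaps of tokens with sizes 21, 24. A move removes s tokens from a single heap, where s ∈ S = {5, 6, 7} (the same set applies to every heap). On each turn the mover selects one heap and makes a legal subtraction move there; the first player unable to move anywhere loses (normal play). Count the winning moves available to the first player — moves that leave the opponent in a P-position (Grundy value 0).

6

All heaps use S = {5, 6, 7}:
G(0) = 0
G(1) = mex{} = 0
G(2) = mex{} = 0
G(3) = mex{} = 0
G(4) = mex{} = 0
G(5) = mex{0} = 1
G(6) = mex{0,0} = 1
G(7) = mex{0,0,0} = 1
G(8) = mex{0,0,0} = 1
G(9) = mex{0,0,0} = 1
G(10) = mex{1,0,0} = 2
G(11) = mex{1,1,0} = 2
G(12) = mex{1,1,1} = 0
G(13) = mex{1,1,1} = 0
G(14) = mex{1,1,1} = 0
G(15) = mex{2,1,1} = 0
G(16) = mex{2,2,1} = 0
G(17) = mex{0,2,2} = 1
G(18) = mex{0,0,2} = 1
G(19) = mex{0,0,0} = 1
G(20) = mex{0,0,0} = 1
G(21) = mex{0,0,0} = 1
G(22) = mex{1,0,0} = 2
G(23) = mex{1,1,0} = 2
G(24) = mex{1,1,1} = 0
Heap A: G(21) = 1.
Heap B: G(24) = 0.
Combined Grundy value = 1 ⊕ 0 = 1.
A winning move leaves total XOR = 0, i.e. changes one component's Grundy value g to g ⊕ X where X is the current total.
Heap A: need g' = 1⊕1 = 0. Options: 21−5→G=0, 21−6→G=0, 21−7→G=0. Hits: 3.
Heap B: need g' = 0⊕1 = 1. Options: 24−5→G=1, 24−6→G=1, 24−7→G=1. Hits: 3.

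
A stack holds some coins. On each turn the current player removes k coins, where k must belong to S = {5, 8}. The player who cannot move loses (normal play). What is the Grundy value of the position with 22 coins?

n :  0  1  2  3  4  5  6  7  8  9 10 11 12 13 14 15 16 17 18 19 20 21 22
G :  0  0  0  0  0  1  1  1  1  1  2  2  2  0  0  0  0  0  1  1  1  1  1

1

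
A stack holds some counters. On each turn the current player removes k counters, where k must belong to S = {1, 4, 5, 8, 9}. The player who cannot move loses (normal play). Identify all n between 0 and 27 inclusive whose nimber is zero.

G(0) = 0
G(1) = mex{0} = 1
G(2) = mex{1} = 0
G(3) = mex{0} = 1
G(4) = mex{1,0} = 2
G(5) = mex{2,1,0} = 3
G(6) = mex{3,0,1} = 2
G(7) = mex{2,1,0} = 3
G(8) = mex{3,2,1,0} = 4
G(9) = mex{4,3,2,1,0} = 5
G(10) = mex{5,2,3,0,1} = 4
G(11) = mex{4,3,2,1,0} = 5
G(12) = mex{5,4,3,2,1} = 0
G(13) = mex{0,5,4,3,2} = 1
G(14) = mex{1,4,5,2,3} = 0
G(15) = mex{0,5,4,3,2} = 1
G(16) = mex{1,0,5,4,3} = 2
G(17) = mex{2,1,0,5,4} = 3
G(18) = mex{3,0,1,4,5} = 2
G(19) = mex{2,1,0,5,4} = 3
G(20) = mex{3,2,1,0,5} = 4
G(21) = mex{4,3,2,1,0} = 5
G(22) = mex{5,2,3,0,1} = 4
G(23) = mex{4,3,2,1,0} = 5
G(24) = mex{5,4,3,2,1} = 0
G(25) = mex{0,5,4,3,2} = 1
G(26) = mex{1,4,5,2,3} = 0
G(27) = mex{0,5,4,3,2} = 1
P-positions are exactly the n with G(n) = 0.

0, 2, 12, 14, 24, 26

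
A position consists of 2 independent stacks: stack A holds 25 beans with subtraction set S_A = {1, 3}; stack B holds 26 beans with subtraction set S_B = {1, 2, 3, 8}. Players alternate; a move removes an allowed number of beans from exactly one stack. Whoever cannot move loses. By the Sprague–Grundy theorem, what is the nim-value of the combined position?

5

Stack A, S = {1, 3}:
G(0) = 0
G(1) = mex{0} = 1
G(2) = mex{1} = 0
G(3) = mex{0,0} = 1
G(4) = mex{1,1} = 0
G(5) = mex{0,0} = 1
G(6) = mex{1,1} = 0
G(7) = mex{0,0} = 1
G(8) = mex{1,1} = 0
G(9) = mex{0,0} = 1
G(10) = mex{1,1} = 0
G(11) = mex{0,0} = 1
G(12) = mex{1,1} = 0
G(13) = mex{0,0} = 1
G(14) = mex{1,1} = 0
G(15) = mex{0,0} = 1
G(16) = mex{1,1} = 0
G(17) = mex{0,0} = 1
G(18) = mex{1,1} = 0
G(19) = mex{0,0} = 1
G(20) = mex{1,1} = 0
G(21) = mex{0,0} = 1
G(22) = mex{1,1} = 0
G(23) = mex{0,0} = 1
G(24) = mex{1,1} = 0
G(25) = mex{0,0} = 1
G_A(25) = 1.
Stack B, S = {1, 2, 3, 8}:
G(0) = 0
G(1) = mex{0} = 1
G(2) = mex{1,0} = 2
G(3) = mex{2,1,0} = 3
G(4) = mex{3,2,1} = 0
G(5) = mex{0,3,2} = 1
G(6) = mex{1,0,3} = 2
G(7) = mex{2,1,0} = 3
G(8) = mex{3,2,1,0} = 4
G(9) = mex{4,3,2,1} = 0
G(10) = mex{0,4,3,2} = 1
G(11) = mex{1,0,4,3} = 2
G(12) = mex{2,1,0,0} = 3
G(13) = mex{3,2,1,1} = 0
G(14) = mex{0,3,2,2} = 1
G(15) = mex{1,0,3,3} = 2
G(16) = mex{2,1,0,4} = 3
G(17) = mex{3,2,1,0} = 4
G(18) = mex{4,3,2,1} = 0
G(19) = mex{0,4,3,2} = 1
G(20) = mex{1,0,4,3} = 2
G(21) = mex{2,1,0,0} = 3
G(22) = mex{3,2,1,1} = 0
G(23) = mex{0,3,2,2} = 1
G(24) = mex{1,0,3,3} = 2
G(25) = mex{2,1,0,4} = 3
G(26) = mex{3,2,1,0} = 4
G_B(26) = 4.
Combined Grundy value = 1 ⊕ 4 = 5.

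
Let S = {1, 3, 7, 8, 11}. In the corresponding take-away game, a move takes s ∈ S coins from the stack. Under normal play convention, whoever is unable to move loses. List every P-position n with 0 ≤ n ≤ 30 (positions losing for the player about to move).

G(0) = 0
G(1) = mex{0} = 1
G(2) = mex{1} = 0
G(3) = mex{0,0} = 1
G(4) = mex{1,1} = 0
G(5) = mex{0,0} = 1
G(6) = mex{1,1} = 0
G(7) = mex{0,0,0} = 1
G(8) = mex{1,1,1,0} = 2
G(9) = mex{2,0,0,1} = 3
G(10) = mex{3,1,1,0} = 2
G(11) = mex{2,2,0,1,0} = 3
G(12) = mex{3,3,1,0,1} = 2
G(13) = mex{2,2,0,1,0} = 3
G(14) = mex{3,3,1,0,1} = 2
G(15) = mex{2,2,2,1,0} = 3
G(16) = mex{3,3,3,2,1} = 0
G(17) = mex{0,2,2,3,0} = 1
G(18) = mex{1,3,3,2,1} = 0
G(19) = mex{0,0,2,3,2} = 1
G(20) = mex{1,1,3,2,3} = 0
G(21) = mex{0,0,2,3,2} = 1
G(22) = mex{1,1,3,2,3} = 0
G(23) = mex{0,0,0,3,2} = 1
G(24) = mex{1,1,1,0,3} = 2
G(25) = mex{2,0,0,1,2} = 3
G(26) = mex{3,1,1,0,3} = 2
G(27) = mex{2,2,0,1,0} = 3
G(28) = mex{3,3,1,0,1} = 2
G(29) = mex{2,2,0,1,0} = 3
G(30) = mex{3,3,1,0,1} = 2
P-positions are exactly the n with G(n) = 0.

0, 2, 4, 6, 16, 18, 20, 22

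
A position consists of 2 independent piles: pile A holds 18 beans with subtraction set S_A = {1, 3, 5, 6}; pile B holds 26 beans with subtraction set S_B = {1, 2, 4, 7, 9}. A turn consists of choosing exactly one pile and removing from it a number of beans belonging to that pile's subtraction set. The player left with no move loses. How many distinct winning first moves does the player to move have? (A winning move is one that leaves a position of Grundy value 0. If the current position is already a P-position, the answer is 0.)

1

Pile A, S = {1, 3, 5, 6}:
G(0) = 0
G(1) = mex{0} = 1
G(2) = mex{1} = 0
G(3) = mex{0,0} = 1
G(4) = mex{1,1} = 0
G(5) = mex{0,0,0} = 1
G(6) = mex{1,1,1,0} = 2
G(7) = mex{2,0,0,1} = 3
G(8) = mex{3,1,1,0} = 2
G(9) = mex{2,2,0,1} = 3
G(10) = mex{3,3,1,0} = 2
G(11) = mex{2,2,2,1} = 0
G(12) = mex{0,3,3,2} = 1
G(13) = mex{1,2,2,3} = 0
G(14) = mex{0,0,3,2} = 1
G(15) = mex{1,1,2,3} = 0
G(16) = mex{0,0,0,2} = 1
G(17) = mex{1,1,1,0} = 2
G(18) = mex{2,0,0,1} = 3
G_A(18) = 3.
Pile B, S = {1, 2, 4, 7, 9}:
G(0) = 0
G(1) = mex{0} = 1
G(2) = mex{1,0} = 2
G(3) = mex{2,1} = 0
G(4) = mex{0,2,0} = 1
G(5) = mex{1,0,1} = 2
G(6) = mex{2,1,2} = 0
G(7) = mex{0,2,0,0} = 1
G(8) = mex{1,0,1,1} = 2
G(9) = mex{2,1,2,2,0} = 3
G(10) = mex{3,2,0,0,1} = 4
G(11) = mex{4,3,1,1,2} = 0
G(12) = mex{0,4,2,2,0} = 1
G(13) = mex{1,0,3,0,1} = 2
G(14) = mex{2,1,4,1,2} = 0
G(15) = mex{0,2,0,2,0} = 1
G(16) = mex{1,0,1,3,1} = 2
G(17) = mex{2,1,2,4,2} = 0
G(18) = mex{0,2,0,0,3} = 1
G(19) = mex{1,0,1,1,4} = 2
G(20) = mex{2,1,2,2,0} = 3
G(21) = mex{3,2,0,0,1} = 4
G(22) = mex{4,3,1,1,2} = 0
G(23) = mex{0,4,2,2,0} = 1
G(24) = mex{1,0,3,0,1} = 2
G(25) = mex{2,1,4,1,2} = 0
G(26) = mex{0,2,0,2,0} = 1
G_B(26) = 1.
Combined Grundy value = 3 ⊕ 1 = 2.
A winning move leaves total XOR = 0, i.e. changes one component's Grundy value g to g ⊕ X where X is the current total.
Pile A: need g' = 3⊕2 = 1. Options: 18−1→G=2, 18−3→G=0, 18−5→G=0, 18−6→G=1. Hits: 1.
Pile B: need g' = 1⊕2 = 3. Options: 26−1→G=0, 26−2→G=2, 26−4→G=0, 26−7→G=2, 26−9→G=0. Hits: 0.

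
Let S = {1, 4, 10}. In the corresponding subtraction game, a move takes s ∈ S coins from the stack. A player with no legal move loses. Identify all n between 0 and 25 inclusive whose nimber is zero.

n :  0  1  2  3  4  5  6  7  8  9 10 11 12 13 14 15 16 17 18 19 20 21 22 23 24 25
G :  0  1  0  1  2  0  1  0  1  2  3  2  3  0  1  3  0  1  0  1  2  0  1  2  0  1
P-positions are exactly the n with G(n) = 0.

0, 2, 5, 7, 13, 16, 18, 21, 24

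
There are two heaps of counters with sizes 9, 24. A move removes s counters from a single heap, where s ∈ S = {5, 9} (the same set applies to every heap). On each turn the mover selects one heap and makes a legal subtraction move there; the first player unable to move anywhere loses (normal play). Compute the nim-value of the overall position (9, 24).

3

All heaps use S = {5, 9}:
G(0) = 0
G(1) = mex{} = 0
G(2) = mex{} = 0
G(3) = mex{} = 0
G(4) = mex{} = 0
G(5) = mex{0} = 1
G(6) = mex{0} = 1
G(7) = mex{0} = 1
G(8) = mex{0} = 1
G(9) = mex{0,0} = 1
G(10) = mex{1,0} = 2
G(11) = mex{1,0} = 2
G(12) = mex{1,0} = 2
G(13) = mex{1,0} = 2
G(14) = mex{1,1} = 0
G(15) = mex{2,1} = 0
G(16) = mex{2,1} = 0
G(17) = mex{2,1} = 0
G(18) = mex{2,1} = 0
G(19) = mex{0,2} = 1
G(20) = mex{0,2} = 1
G(21) = mex{0,2} = 1
G(22) = mex{0,2} = 1
G(23) = mex{0,0} = 1
G(24) = mex{1,0} = 2
Heap A: G(9) = 1.
Heap B: G(24) = 2.
Combined Grundy value = 1 ⊕ 2 = 3.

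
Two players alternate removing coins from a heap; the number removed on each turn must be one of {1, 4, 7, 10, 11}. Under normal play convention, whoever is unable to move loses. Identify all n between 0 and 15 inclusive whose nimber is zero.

0, 2, 5, 8, 14

G(0) = 0
G(1) = mex{0} = 1
G(2) = mex{1} = 0
G(3) = mex{0} = 1
G(4) = mex{1,0} = 2
G(5) = mex{2,1} = 0
G(6) = mex{0,0} = 1
G(7) = mex{1,1,0} = 2
G(8) = mex{2,2,1} = 0
G(9) = mex{0,0,0} = 1
G(10) = mex{1,1,1,0} = 2
G(11) = mex{2,2,2,1,0} = 3
G(12) = mex{3,0,0,0,1} = 2
G(13) = mex{2,1,1,1,0} = 3
G(14) = mex{3,2,2,2,1} = 0
G(15) = mex{0,3,0,0,2} = 1
P-positions are exactly the n with G(n) = 0.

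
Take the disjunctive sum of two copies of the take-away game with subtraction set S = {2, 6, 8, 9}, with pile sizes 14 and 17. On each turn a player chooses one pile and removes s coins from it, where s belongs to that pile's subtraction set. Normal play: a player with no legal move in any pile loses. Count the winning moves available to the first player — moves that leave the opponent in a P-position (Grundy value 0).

2

All piles use S = {2, 6, 8, 9}:
G(0) = 0
G(1) = mex{} = 0
G(2) = mex{0} = 1
G(3) = mex{0} = 1
G(4) = mex{1} = 0
G(5) = mex{1} = 0
G(6) = mex{0,0} = 1
G(7) = mex{0,0} = 1
G(8) = mex{1,1,0} = 2
G(9) = mex{1,1,0,0} = 2
G(10) = mex{2,0,1,0} = 3
G(11) = mex{2,0,1,1} = 3
G(12) = mex{3,1,0,1} = 2
G(13) = mex{3,1,0,0} = 2
G(14) = mex{2,2,1,0} = 3
G(15) = mex{2,2,1,1} = 0
G(16) = mex{3,3,2,1} = 0
G(17) = mex{0,3,2,2} = 1
Pile A: G(14) = 3.
Pile B: G(17) = 1.
Combined Grundy value = 3 ⊕ 1 = 2.
A winning move leaves total XOR = 0, i.e. changes one component's Grundy value g to g ⊕ X where X is the current total.
Pile A: need g' = 3⊕2 = 1. Options: 14−2→G=2, 14−6→G=2, 14−8→G=1, 14−9→G=0. Hits: 1.
Pile B: need g' = 1⊕2 = 3. Options: 17−2→G=0, 17−6→G=3, 17−8→G=2, 17−9→G=2. Hits: 1.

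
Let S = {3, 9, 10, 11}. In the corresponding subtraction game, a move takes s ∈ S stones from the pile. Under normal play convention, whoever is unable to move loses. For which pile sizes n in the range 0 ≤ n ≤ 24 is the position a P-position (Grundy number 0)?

0, 1, 2, 6, 7, 8, 14, 20, 21, 22

G(0) = 0
G(1) = mex{} = 0
G(2) = mex{} = 0
G(3) = mex{0} = 1
G(4) = mex{0} = 1
G(5) = mex{0} = 1
G(6) = mex{1} = 0
G(7) = mex{1} = 0
G(8) = mex{1} = 0
G(9) = mex{0,0} = 1
G(10) = mex{0,0,0} = 1
G(11) = mex{0,0,0,0} = 1
G(12) = mex{1,1,0,0} = 2
G(13) = mex{1,1,1,0} = 2
G(14) = mex{1,1,1,1} = 0
G(15) = mex{2,0,1,1} = 3
G(16) = mex{2,0,0,1} = 3
G(17) = mex{0,0,0,0} = 1
G(18) = mex{3,1,0,0} = 2
G(19) = mex{3,1,1,0} = 2
G(20) = mex{1,1,1,1} = 0
G(21) = mex{2,2,1,1} = 0
G(22) = mex{2,2,2,1} = 0
G(23) = mex{0,0,2,2} = 1
G(24) = mex{0,3,0,2} = 1
P-positions are exactly the n with G(n) = 0.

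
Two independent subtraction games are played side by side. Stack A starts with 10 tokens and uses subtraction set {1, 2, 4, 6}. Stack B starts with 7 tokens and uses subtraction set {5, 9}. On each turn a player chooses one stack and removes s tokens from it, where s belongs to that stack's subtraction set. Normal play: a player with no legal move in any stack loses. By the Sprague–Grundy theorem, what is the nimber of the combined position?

3

Stack A, S = {1, 2, 4, 6}:
n :  0  1  2  3  4  5  6  7  8  9 10
G :  0  1  2  0  1  2  3  4  0  1  2
G_A(10) = 2.
Stack B, S = {5, 9}:
G(0) = 0
G(1) = mex{} = 0
G(2) = mex{} = 0
G(3) = mex{} = 0
G(4) = mex{} = 0
G(5) = mex{0} = 1
G(6) = mex{0} = 1
G(7) = mex{0} = 1
G_B(7) = 1.
Combined Grundy value = 2 ⊕ 1 = 3.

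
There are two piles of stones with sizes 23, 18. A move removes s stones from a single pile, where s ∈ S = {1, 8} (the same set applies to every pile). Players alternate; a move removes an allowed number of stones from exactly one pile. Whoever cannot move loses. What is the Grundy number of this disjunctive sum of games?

All piles use S = {1, 8}:
G(0) = 0
G(1) = mex{0} = 1
G(2) = mex{1} = 0
G(3) = mex{0} = 1
G(4) = mex{1} = 0
G(5) = mex{0} = 1
G(6) = mex{1} = 0
G(7) = mex{0} = 1
G(8) = mex{1,0} = 2
G(9) = mex{2,1} = 0
G(10) = mex{0,0} = 1
G(11) = mex{1,1} = 0
G(12) = mex{0,0} = 1
G(13) = mex{1,1} = 0
G(14) = mex{0,0} = 1
G(15) = mex{1,1} = 0
G(16) = mex{0,2} = 1
G(17) = mex{1,0} = 2
G(18) = mex{2,1} = 0
G(19) = mex{0,0} = 1
G(20) = mex{1,1} = 0
G(21) = mex{0,0} = 1
G(22) = mex{1,1} = 0
G(23) = mex{0,0} = 1
Pile A: G(23) = 1.
Pile B: G(18) = 0.
Combined Grundy value = 1 ⊕ 0 = 1.

1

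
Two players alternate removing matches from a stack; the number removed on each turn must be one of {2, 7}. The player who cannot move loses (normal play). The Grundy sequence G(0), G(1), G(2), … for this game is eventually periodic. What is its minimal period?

9

n :  0  1  2  3  4  5  6  7  8  9 10 11 12 13 14 15 16 17 18 19
G :  0  0  1  1  0  0  1  1  2  0  0  1  1  0  0  1  1  2  0  0
G(n+9) = G(n) holds for n = 0,…,6 (a full window of length max(S) = 7), so the sequence is purely periodic with period 9.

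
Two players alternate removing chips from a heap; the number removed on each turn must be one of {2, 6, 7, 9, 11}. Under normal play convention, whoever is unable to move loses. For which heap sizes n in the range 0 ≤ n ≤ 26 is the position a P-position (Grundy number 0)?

0, 1, 4, 5, 17, 18, 21, 22

G(0) = 0
G(1) = mex{} = 0
G(2) = mex{0} = 1
G(3) = mex{0} = 1
G(4) = mex{1} = 0
G(5) = mex{1} = 0
G(6) = mex{0,0} = 1
G(7) = mex{0,0,0} = 1
G(8) = mex{1,1,0} = 2
G(9) = mex{1,1,1,0} = 2
G(10) = mex{2,0,1,0} = 3
G(11) = mex{2,0,0,1,0} = 3
G(12) = mex{3,1,0,1,0} = 2
G(13) = mex{3,1,1,0,1} = 2
G(14) = mex{2,2,1,0,1} = 3
G(15) = mex{2,2,2,1,0} = 3
G(16) = mex{3,3,2,1,0} = 4
G(17) = mex{3,3,3,2,1} = 0
G(18) = mex{4,2,3,2,1} = 0
G(19) = mex{0,2,2,3,2} = 1
G(20) = mex{0,3,2,3,2} = 1
G(21) = mex{1,3,3,2,3} = 0
G(22) = mex{1,4,3,2,3} = 0
G(23) = mex{0,0,4,3,2} = 1
G(24) = mex{0,0,0,3,2} = 1
G(25) = mex{1,1,0,4,3} = 2
G(26) = mex{1,1,1,0,3} = 2
P-positions are exactly the n with G(n) = 0.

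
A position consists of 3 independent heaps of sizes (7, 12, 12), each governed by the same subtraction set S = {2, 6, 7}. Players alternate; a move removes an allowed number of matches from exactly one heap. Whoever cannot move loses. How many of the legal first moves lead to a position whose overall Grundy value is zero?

5

All heaps use S = {2, 6, 7}:
n :  0  1  2  3  4  5  6  7  8  9 10 11 12
G :  0  0  1  1  0  0  1  1  2  0  3  1  2
Heap A: G(7) = 1.
Heap B: G(12) = 2.
Heap C: G(12) = 2.
Combined Grundy value = 1 ⊕ 2 ⊕ 2 = 1.
A winning move leaves total XOR = 0, i.e. changes one component's Grundy value g to g ⊕ X where X is the current total.
Heap A: need g' = 1⊕1 = 0. Options: 7−2→G=0, 7−6→G=0, 7−7→G=0. Hits: 3.
Heap B: need g' = 2⊕1 = 3. Options: 12−2→G=3, 12−6→G=1, 12−7→G=0. Hits: 1.
Heap C: need g' = 2⊕1 = 3. Options: 12−2→G=3, 12−6→G=1, 12−7→G=0. Hits: 1.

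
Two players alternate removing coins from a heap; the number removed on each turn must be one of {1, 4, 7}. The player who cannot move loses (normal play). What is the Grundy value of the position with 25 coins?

1

G(0) = 0
G(1) = mex{0} = 1
G(2) = mex{1} = 0
G(3) = mex{0} = 1
G(4) = mex{1,0} = 2
G(5) = mex{2,1} = 0
G(6) = mex{0,0} = 1
G(7) = mex{1,1,0} = 2
G(8) = mex{2,2,1} = 0
G(9) = mex{0,0,0} = 1
G(10) = mex{1,1,1} = 0
G(11) = mex{0,2,2} = 1
G(12) = mex{1,0,0} = 2
G(13) = mex{2,1,1} = 0
G(14) = mex{0,0,2} = 1
G(15) = mex{1,1,0} = 2
G(16) = mex{2,2,1} = 0
G(17) = mex{0,0,0} = 1
G(18) = mex{1,1,1} = 0
G(19) = mex{0,2,2} = 1
G(20) = mex{1,0,0} = 2
G(21) = mex{2,1,1} = 0
G(22) = mex{0,0,2} = 1
G(23) = mex{1,1,0} = 2
G(24) = mex{2,2,1} = 0
G(25) = mex{0,0,0} = 1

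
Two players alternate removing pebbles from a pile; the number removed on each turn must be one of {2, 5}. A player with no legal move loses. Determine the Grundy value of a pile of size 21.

0

n :  0  1  2  3  4  5  6  7  8  9 10 11 12 13 14 15 16 17 18 19 20 21
G :  0  0  1  1  0  2  1  0  0  1  1  0  2  1  0  0  1  1  0  2  1  0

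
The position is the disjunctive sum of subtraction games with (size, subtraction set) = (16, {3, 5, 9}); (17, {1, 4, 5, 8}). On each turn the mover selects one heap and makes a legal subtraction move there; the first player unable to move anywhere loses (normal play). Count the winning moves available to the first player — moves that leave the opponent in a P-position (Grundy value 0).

Heap A, S = {3, 5, 9}:
G(0) = 0
G(1) = mex{} = 0
G(2) = mex{} = 0
G(3) = mex{0} = 1
G(4) = mex{0} = 1
G(5) = mex{0,0} = 1
G(6) = mex{1,0} = 2
G(7) = mex{1,0} = 2
G(8) = mex{1,1} = 0
G(9) = mex{2,1,0} = 3
G(10) = mex{2,1,0} = 3
G(11) = mex{0,2,0} = 1
G(12) = mex{3,2,1} = 0
G(13) = mex{3,0,1} = 2
G(14) = mex{1,3,1} = 0
G(15) = mex{0,3,2} = 1
G(16) = mex{2,1,2} = 0
G_A(16) = 0.
Heap B, S = {1, 4, 5, 8}:
n :  0  1  2  3  4  5  6  7  8  9 10 11 12 13 14 15 16 17
G :  0  1  0  1  2  3  2  3  4  0  1  0  1  2  3  2  3  4
G_B(17) = 4.
Combined Grundy value = 0 ⊕ 4 = 4.
A winning move leaves total XOR = 0, i.e. changes one component's Grundy value g to g ⊕ X where X is the current total.
Heap A: need g' = 0⊕4 = 4. Options: 16−3→G=2, 16−5→G=1, 16−9→G=2. Hits: 0.
Heap B: need g' = 4⊕4 = 0. Options: 17−1→G=3, 17−4→G=2, 17−5→G=1, 17−8→G=0. Hits: 1.

1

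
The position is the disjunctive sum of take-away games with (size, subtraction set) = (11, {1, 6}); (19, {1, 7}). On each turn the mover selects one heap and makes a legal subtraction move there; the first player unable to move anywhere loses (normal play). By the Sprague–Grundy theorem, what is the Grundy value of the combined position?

1

Heap A, S = {1, 6}:
G(0) = 0
G(1) = mex{0} = 1
G(2) = mex{1} = 0
G(3) = mex{0} = 1
G(4) = mex{1} = 0
G(5) = mex{0} = 1
G(6) = mex{1,0} = 2
G(7) = mex{2,1} = 0
G(8) = mex{0,0} = 1
G(9) = mex{1,1} = 0
G(10) = mex{0,0} = 1
G(11) = mex{1,1} = 0
G_A(11) = 0.
Heap B, S = {1, 7}:
G(0) = 0
G(1) = mex{0} = 1
G(2) = mex{1} = 0
G(3) = mex{0} = 1
G(4) = mex{1} = 0
G(5) = mex{0} = 1
G(6) = mex{1} = 0
G(7) = mex{0,0} = 1
G(8) = mex{1,1} = 0
G(9) = mex{0,0} = 1
G(10) = mex{1,1} = 0
G(11) = mex{0,0} = 1
G(12) = mex{1,1} = 0
G(13) = mex{0,0} = 1
G(14) = mex{1,1} = 0
G(15) = mex{0,0} = 1
G(16) = mex{1,1} = 0
G(17) = mex{0,0} = 1
G(18) = mex{1,1} = 0
G(19) = mex{0,0} = 1
G_B(19) = 1.
Combined Grundy value = 0 ⊕ 1 = 1.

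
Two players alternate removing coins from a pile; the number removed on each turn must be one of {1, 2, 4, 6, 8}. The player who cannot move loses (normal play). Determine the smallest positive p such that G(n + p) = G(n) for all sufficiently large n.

10

G(0) = 0
G(1) = mex{0} = 1
G(2) = mex{1,0} = 2
G(3) = mex{2,1} = 0
G(4) = mex{0,2,0} = 1
G(5) = mex{1,0,1} = 2
G(6) = mex{2,1,2,0} = 3
G(7) = mex{3,2,0,1} = 4
G(8) = mex{4,3,1,2,0} = 5
G(9) = mex{5,4,2,0,1} = 3
G(10) = mex{3,5,3,1,2} = 0
G(11) = mex{0,3,4,2,0} = 1
G(12) = mex{1,0,5,3,1} = 2
G(13) = mex{2,1,3,4,2} = 0
G(14) = mex{0,2,0,5,3} = 1
G(15) = mex{1,0,1,3,4} = 2
G(16) = mex{2,1,2,0,5} = 3
G(17) = mex{3,2,0,1,3} = 4
G(18) = mex{4,3,1,2,0} = 5
G(19) = mex{5,4,2,0,1} = 3
G(20) = mex{3,5,3,1,2} = 0
G(21) = mex{0,3,4,2,0} = 1
G(n+10) = G(n) holds for n = 0,…,7 (a full window of length max(S) = 8), so the sequence is purely periodic with period 10.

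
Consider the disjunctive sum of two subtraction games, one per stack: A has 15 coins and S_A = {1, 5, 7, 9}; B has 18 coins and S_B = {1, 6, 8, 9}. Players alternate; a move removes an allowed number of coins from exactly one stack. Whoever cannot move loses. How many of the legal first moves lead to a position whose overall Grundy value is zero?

0

Stack A, S = {1, 5, 7, 9}:
n :  0  1  2  3  4  5  6  7  8  9 10 11 12 13 14 15
G :  0  1  0  1  0  1  0  1  0  1  0  1  0  1  0  1
G_A(15) = 1.
Stack B, S = {1, 6, 8, 9}:
G(0) = 0
G(1) = mex{0} = 1
G(2) = mex{1} = 0
G(3) = mex{0} = 1
G(4) = mex{1} = 0
G(5) = mex{0} = 1
G(6) = mex{1,0} = 2
G(7) = mex{2,1} = 0
G(8) = mex{0,0,0} = 1
G(9) = mex{1,1,1,0} = 2
G(10) = mex{2,0,0,1} = 3
G(11) = mex{3,1,1,0} = 2
G(12) = mex{2,2,0,1} = 3
G(13) = mex{3,0,1,0} = 2
G(14) = mex{2,1,2,1} = 0
G(15) = mex{0,2,0,2} = 1
G(16) = mex{1,3,1,0} = 2
G(17) = mex{2,2,2,1} = 0
G(18) = mex{0,3,3,2} = 1
G_B(18) = 1.
Combined Grundy value = 1 ⊕ 1 = 0.
A winning move leaves total XOR = 0, i.e. changes one component's Grundy value g to g ⊕ X where X is the current total.
Stack A: target g' = 1⊕0 = 1, but every legal move changes the Grundy value (mex property), so 0 moves.
Stack B: target g' = 1⊕0 = 1, but every legal move changes the Grundy value (mex property), so 0 moves.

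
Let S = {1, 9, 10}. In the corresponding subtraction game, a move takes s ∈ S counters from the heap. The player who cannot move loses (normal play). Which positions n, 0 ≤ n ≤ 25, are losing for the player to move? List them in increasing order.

0, 2, 4, 6, 8, 19, 21, 23, 25

n :  0  1  2  3  4  5  6  7  8  9 10 11 12 13 14 15 16 17 18 19 20 21 22 23 24 25
G :  0  1  0  1  0  1  0  1  0  1  2  3  2  3  2  3  2  3  2  0  1  0  1  0  1  0
P-positions are exactly the n with G(n) = 0.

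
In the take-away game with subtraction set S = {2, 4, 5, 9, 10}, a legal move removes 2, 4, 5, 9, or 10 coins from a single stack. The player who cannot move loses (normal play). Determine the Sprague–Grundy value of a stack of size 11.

2

G(0) = 0
G(1) = mex{} = 0
G(2) = mex{0} = 1
G(3) = mex{0} = 1
G(4) = mex{1,0} = 2
G(5) = mex{1,0,0} = 2
G(6) = mex{2,1,0} = 3
G(7) = mex{2,1,1} = 0
G(8) = mex{3,2,1} = 0
G(9) = mex{0,2,2,0} = 1
G(10) = mex{0,3,2,0,0} = 1
G(11) = mex{1,0,3,1,0} = 2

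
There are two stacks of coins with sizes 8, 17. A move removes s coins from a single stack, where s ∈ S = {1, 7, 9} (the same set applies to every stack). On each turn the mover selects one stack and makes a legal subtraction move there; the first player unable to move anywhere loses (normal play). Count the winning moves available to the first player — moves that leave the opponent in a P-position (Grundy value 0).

All stacks use S = {1, 7, 9}:
G(0) = 0
G(1) = mex{0} = 1
G(2) = mex{1} = 0
G(3) = mex{0} = 1
G(4) = mex{1} = 0
G(5) = mex{0} = 1
G(6) = mex{1} = 0
G(7) = mex{0,0} = 1
G(8) = mex{1,1} = 0
G(9) = mex{0,0,0} = 1
G(10) = mex{1,1,1} = 0
G(11) = mex{0,0,0} = 1
G(12) = mex{1,1,1} = 0
G(13) = mex{0,0,0} = 1
G(14) = mex{1,1,1} = 0
G(15) = mex{0,0,0} = 1
G(16) = mex{1,1,1} = 0
G(17) = mex{0,0,0} = 1
Stack A: G(8) = 0.
Stack B: G(17) = 1.
Combined Grundy value = 0 ⊕ 1 = 1.
A winning move leaves total XOR = 0, i.e. changes one component's Grundy value g to g ⊕ X where X is the current total.
Stack A: need g' = 0⊕1 = 1. Options: 8−1→G=1, 8−7→G=1. Hits: 2.
Stack B: need g' = 1⊕1 = 0. Options: 17−1→G=0, 17−7→G=0, 17−9→G=0. Hits: 3.

5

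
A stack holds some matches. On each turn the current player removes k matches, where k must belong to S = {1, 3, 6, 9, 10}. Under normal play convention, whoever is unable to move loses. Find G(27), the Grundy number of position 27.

4

n :  0  1  2  3  4  5  6  7  8  9 10 11 12 13 14 15 16 17 18 19 20 21 22 23 24 25 26 27
G :  0  1  0  1  0  1  2  3  2  3  2  3  4  5  4  0  1  0  1  0  1  2  3  2  3  2  3  4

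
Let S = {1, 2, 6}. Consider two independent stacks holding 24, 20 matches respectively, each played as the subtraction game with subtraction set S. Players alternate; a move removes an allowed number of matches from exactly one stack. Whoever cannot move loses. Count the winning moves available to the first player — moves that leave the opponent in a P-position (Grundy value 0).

All stacks use S = {1, 2, 6}:
G(0) = 0
G(1) = mex{0} = 1
G(2) = mex{1,0} = 2
G(3) = mex{2,1} = 0
G(4) = mex{0,2} = 1
G(5) = mex{1,0} = 2
G(6) = mex{2,1,0} = 3
G(7) = mex{3,2,1} = 0
G(8) = mex{0,3,2} = 1
G(9) = mex{1,0,0} = 2
G(10) = mex{2,1,1} = 0
G(11) = mex{0,2,2} = 1
G(12) = mex{1,0,3} = 2
G(13) = mex{2,1,0} = 3
G(14) = mex{3,2,1} = 0
G(15) = mex{0,3,2} = 1
G(16) = mex{1,0,0} = 2
G(17) = mex{2,1,1} = 0
G(18) = mex{0,2,2} = 1
G(19) = mex{1,0,3} = 2
G(20) = mex{2,1,0} = 3
G(21) = mex{3,2,1} = 0
G(22) = mex{0,3,2} = 1
G(23) = mex{1,0,0} = 2
G(24) = mex{2,1,1} = 0
Stack A: G(24) = 0.
Stack B: G(20) = 3.
Combined Grundy value = 0 ⊕ 3 = 3.
A winning move leaves total XOR = 0, i.e. changes one component's Grundy value g to g ⊕ X where X is the current total.
Stack A: need g' = 0⊕3 = 3. Options: 24−1→G=2, 24−2→G=1, 24−6→G=1. Hits: 0.
Stack B: need g' = 3⊕3 = 0. Options: 20−1→G=2, 20−2→G=1, 20−6→G=0. Hits: 1.

1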